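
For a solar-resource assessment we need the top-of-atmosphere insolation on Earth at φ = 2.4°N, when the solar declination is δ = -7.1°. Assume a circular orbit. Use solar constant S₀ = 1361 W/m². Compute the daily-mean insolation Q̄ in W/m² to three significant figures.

cos H₀ = −tan(+2.4°) tan(-7.100°) = 0.0052, H₀ = 1.5656 rad.
Bracket: H₀ sin φ sin δ + cos φ cos δ sin H₀ = 1.5656×0.04188×-0.12360 + 0.99912×0.99233×0.99999 = -0.008104 + 0.991447 = 0.983343.
Q̄ = (S₀/π) × [bracket] = (1361/π) × 0.983343 = 426.0 W/m².

Q̄ ≈ 426 W/m²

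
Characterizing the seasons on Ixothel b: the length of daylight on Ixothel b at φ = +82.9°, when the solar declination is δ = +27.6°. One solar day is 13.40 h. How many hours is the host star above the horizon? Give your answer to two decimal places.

Sunrise equation: cos H₀ = −tan φ · tan δ = -4.1972 ≤ −1, so the host star never sets (polar day) and H₀ = π.
Daylight = 2H₀/(2π) × 13.40 h = (3.1416/π) × 13.40 = 13.40 h.

13.40 h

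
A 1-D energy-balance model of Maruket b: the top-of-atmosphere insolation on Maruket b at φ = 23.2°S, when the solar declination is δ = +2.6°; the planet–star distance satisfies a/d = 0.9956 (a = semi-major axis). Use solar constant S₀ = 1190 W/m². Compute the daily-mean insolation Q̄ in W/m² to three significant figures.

Q̄ ≈ 334 W/m²

cos H₀ = −tan(-23.2°) tan(+2.600°) = 0.0195, H₀ = 1.5513 rad.
Bracket: H₀ sin φ sin δ + cos φ cos δ sin H₀ = 1.5513×-0.39394×0.04536 + 0.91914×0.99897×0.99981 = -0.027720 + 0.918019 = 0.890299.
Inverse-square distance factor (a/d)² = 0.9956² = 0.991219.
Q̄ = (S₀/π) × 0.991219 × [bracket] = (1190/π) × 0.991219 × 0.890299 = 334.3 W/m².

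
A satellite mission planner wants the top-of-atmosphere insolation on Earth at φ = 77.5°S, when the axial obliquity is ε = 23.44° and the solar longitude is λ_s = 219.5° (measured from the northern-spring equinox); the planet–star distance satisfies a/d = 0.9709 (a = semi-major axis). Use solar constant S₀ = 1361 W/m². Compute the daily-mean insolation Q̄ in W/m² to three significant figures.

Solar declination: sin δ = sin ε · sin λ_s = sin 23.44° × sin 219.5° = -0.25302, so δ = -14.657°.
cos H₀ = −tan(-77.5°) tan(-14.657°) = -1.1797 ≤ −1 ⇒ polar day, H₀ = π.
Bracket: H₀ sin φ sin δ + cos φ cos δ sin H₀ = 3.1416×-0.97630×-0.25302 + 0.21644×0.96746×0.00000 = 0.776049 + 0.000000 = 0.776049.
Inverse-square distance factor (a/d)² = 0.9709² = 0.942647.
Q̄ = (S₀/π) × 0.942647 × [bracket] = (1361/π) × 0.942647 × 0.776049 = 316.9 W/m².

Q̄ ≈ 317 W/m²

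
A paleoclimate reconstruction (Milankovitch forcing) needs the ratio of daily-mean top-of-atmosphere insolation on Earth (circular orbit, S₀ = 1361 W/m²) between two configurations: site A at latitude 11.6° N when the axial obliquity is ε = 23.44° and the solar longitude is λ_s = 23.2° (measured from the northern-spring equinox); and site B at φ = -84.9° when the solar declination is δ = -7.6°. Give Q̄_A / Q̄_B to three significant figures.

Q̄_A / Q̄_B ≈ 2.46

— Configuration A (φ=+11.6°):
Solar declination: sin δ = sin ε · sin λ_s = sin 23.44° × sin 23.2° = 0.15671, so δ = +9.016°.
cos H₀ = −tan(+11.6°) tan(+9.016°) = -0.0326, H₀ = 1.6034 rad.
Bracket: H₀ sin φ sin δ + cos φ cos δ sin H₀ = 1.6034×0.20108×0.15671 + 0.97958×0.98765×0.99947 = 0.050525 + 0.966969 = 1.017494.
Q̄ = (S₀/π) × [bracket] = (1361/π) × 1.017494 = 440.80 W/m².
— Configuration B (φ=-84.9°):
cos H₀ = −tan(-84.9°) tan(-7.600°) = -1.4950 ≤ −1 ⇒ polar day, H₀ = π.
Bracket: H₀ sin φ sin δ + cos φ cos δ sin H₀ = 3.1416×-0.99604×-0.13226 + 0.08889×0.99122×0.00000 = 0.413863 + 0.000000 = 0.413863.
Q̄ = (S₀/π) × [bracket] = (1361/π) × 0.413863 = 179.29 W/m².
Ratio Q̄_A / Q̄_B = 440.80 / 179.29 = 2.459.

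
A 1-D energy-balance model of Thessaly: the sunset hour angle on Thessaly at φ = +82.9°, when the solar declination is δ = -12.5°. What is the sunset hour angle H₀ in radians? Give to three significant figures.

cos H₀ = −tan φ · tan δ = 1.7799 ≥ 1, so the host star never rises (polar night) and H₀ = 0.

H₀ = 0.00 rad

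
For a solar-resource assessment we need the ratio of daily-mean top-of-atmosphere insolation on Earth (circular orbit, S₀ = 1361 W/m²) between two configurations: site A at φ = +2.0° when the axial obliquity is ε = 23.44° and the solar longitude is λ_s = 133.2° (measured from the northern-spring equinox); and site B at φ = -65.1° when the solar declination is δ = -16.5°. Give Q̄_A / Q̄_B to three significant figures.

— Configuration A (φ=+2.0°):
Solar declination: sin δ = sin ε · sin λ_s = sin 23.44° × sin 133.2° = 0.28998, so δ = +16.856°.
cos H₀ = −tan(+2.0°) tan(+16.856°) = -0.0106, H₀ = 1.5814 rad.
Bracket: H₀ sin φ sin δ + cos φ cos δ sin H₀ = 1.5814×0.03490×0.28998 + 0.99939×0.95703×0.99994 = 0.016004 + 0.956389 = 0.972393.
Q̄ = (S₀/π) × [bracket] = (1361/π) × 0.972393 = 421.26 W/m².
— Configuration B (φ=-65.1°):
cos H₀ = −tan(-65.1°) tan(-16.500°) = -0.6381, H₀ = 2.2629 rad.
Bracket: H₀ sin φ sin δ + cos φ cos δ sin H₀ = 2.2629×-0.90704×-0.28402 + 0.42104×0.95882×0.76992 = 0.582963 + 0.310818 = 0.893781.
Q̄ = (S₀/π) × [bracket] = (1361/π) × 0.893781 = 387.20 W/m².
Ratio Q̄_A / Q̄_B = 421.26 / 387.20 = 1.088.

Q̄_A / Q̄_B ≈ 1.09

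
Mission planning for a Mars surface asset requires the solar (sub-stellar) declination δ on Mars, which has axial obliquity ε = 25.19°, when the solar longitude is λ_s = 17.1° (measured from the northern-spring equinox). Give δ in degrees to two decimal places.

sin δ = sin ε · sin λ_s = sin 25.19° × sin 17.1° = 0.125150.
δ = arcsin(0.125150) = +7.19°.

δ = +7.19°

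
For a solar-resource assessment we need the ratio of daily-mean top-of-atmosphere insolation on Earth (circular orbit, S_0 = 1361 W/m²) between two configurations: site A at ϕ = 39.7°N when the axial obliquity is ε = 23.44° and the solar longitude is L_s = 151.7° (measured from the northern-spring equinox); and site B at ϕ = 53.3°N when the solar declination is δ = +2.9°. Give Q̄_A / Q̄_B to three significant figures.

Q̄_A / Q̄_B ≈ 1.44

— Configuration A (ϕ=+39.7°):
Solar declination: sin δ = sin ε · sin L_s = sin 23.44° × sin 151.7° = 0.18859, so δ = +10.870°.
cos h₀ = −tan(+39.7°) tan(+10.870°) = -0.1594, h₀ = 1.7309 rad.
Bracket: h₀ sin ϕ sin δ + cos ϕ cos δ sin h₀ = 1.7309×0.63877×0.18859 + 0.76940×0.98206×0.98721 = 0.208514 + 0.745933 = 0.954447.
Q̄ = (S_0/π) × [bracket] = (1361/π) × 0.954447 = 413.49 W/m².
— Configuration B (ϕ=+53.3°):
cos h₀ = −tan(+53.3°) tan(+2.900°) = -0.0680, h₀ = 1.6388 rad.
Bracket: h₀ sin ϕ sin δ + cos ϕ cos δ sin h₀ = 1.6388×0.80178×0.05059 + 0.59763×0.99872×0.99769 = 0.066473 + 0.595486 = 0.661959.
Q̄ = (S_0/π) × [bracket] = (1361/π) × 0.661959 = 286.77 W/m².
Ratio Q̄_A / Q̄_B = 413.49 / 286.77 = 1.442.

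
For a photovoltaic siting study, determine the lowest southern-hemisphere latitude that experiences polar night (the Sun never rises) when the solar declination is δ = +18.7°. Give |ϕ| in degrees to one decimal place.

|ϕ| = 71.3°

Polar night requires cos h₀ = −tan ϕ tan δ ≥ 1, i.e. tan ϕ tan δ ≤ −1.
The boundary is |tan ϕ| · |tan δ| = 1, so |ϕ| = 90° − |δ| = 90° − 18.7° = 71.3° in the southern hemisphere.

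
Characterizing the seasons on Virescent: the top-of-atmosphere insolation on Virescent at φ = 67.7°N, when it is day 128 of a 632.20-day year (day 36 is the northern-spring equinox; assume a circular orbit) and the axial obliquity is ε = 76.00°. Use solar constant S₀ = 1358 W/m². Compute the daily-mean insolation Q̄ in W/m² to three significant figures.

Solar longitude: λ_s = 360° × (128 − 36)/632.20 = 52.388°.
sin δ = sin 76.00° × sin 52.388° = 0.76864, so δ = +50.232°.
cos H₀ = −tan(+67.7°) tan(+50.232°) = -2.9298 ≤ −1 ⇒ polar day, H₀ = π.
Bracket: H₀ sin φ sin δ + cos φ cos δ sin H₀ = 3.1416×0.92521×0.76864 + 0.37946×0.63969×0.00000 = 2.234160 + 0.000000 = 2.234160.
Q̄ = (S₀/π) × [bracket] = (1358/π) × 2.234160 = 965.7 W/m².

Q̄ ≈ 966 W/m²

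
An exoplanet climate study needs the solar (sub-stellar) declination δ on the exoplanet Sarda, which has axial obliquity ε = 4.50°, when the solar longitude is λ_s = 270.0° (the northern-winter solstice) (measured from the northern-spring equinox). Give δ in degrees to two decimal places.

δ = -4.50°

sin δ = sin ε · sin λ_s = sin 4.50° × sin 270.0° = -0.078459.
δ = arcsin(-0.078459) = -4.50°.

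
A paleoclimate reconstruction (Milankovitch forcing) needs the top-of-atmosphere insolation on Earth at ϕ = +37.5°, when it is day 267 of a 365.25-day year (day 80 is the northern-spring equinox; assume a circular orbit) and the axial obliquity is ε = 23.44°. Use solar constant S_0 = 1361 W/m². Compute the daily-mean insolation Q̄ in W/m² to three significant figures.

Q̄ ≈ 331 W/m²

Solar longitude: L_s = 360° × (267 − 80)/365.25 = 184.312°.
sin δ = sin 23.44° × sin 184.312° = -0.02991, so δ = -1.714°.
cos h₀ = −tan(+37.5°) tan(-1.714°) = 0.0230, h₀ = 1.5478 rad.
Bracket: h₀ sin ϕ sin δ + cos ϕ cos δ sin h₀ = 1.5478×0.60876×-0.02991 + 0.79335×0.99955×0.99974 = -0.028182 + 0.792787 = 0.764605.
Q̄ = (S_0/π) × [bracket] = (1361/π) × 0.764605 = 331.2 W/m².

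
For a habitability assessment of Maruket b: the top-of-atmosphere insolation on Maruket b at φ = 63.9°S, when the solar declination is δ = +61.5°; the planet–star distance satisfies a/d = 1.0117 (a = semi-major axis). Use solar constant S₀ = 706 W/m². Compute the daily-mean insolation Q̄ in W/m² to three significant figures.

Q̄ ≈ 0.00 W/m²

cos H₀ = −tan(-63.9°) tan(+61.500°) = 3.7595 ≥ 1 ⇒ polar night, H₀ = 0 and Q̄ = 0.
Inverse-square distance factor (a/d)² = 1.0117² = 1.023537.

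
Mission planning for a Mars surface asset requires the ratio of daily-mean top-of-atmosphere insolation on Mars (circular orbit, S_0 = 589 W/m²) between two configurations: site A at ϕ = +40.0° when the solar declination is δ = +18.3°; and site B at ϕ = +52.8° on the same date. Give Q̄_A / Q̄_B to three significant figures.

Q̄_A / Q̄_B ≈ 1.05

— Configuration A (ϕ=+40.0°):
cos h₀ = −tan(+40.0°) tan(+18.300°) = -0.2775, h₀ = 1.8520 rad.
Bracket: h₀ sin ϕ sin δ + cos ϕ cos δ sin h₀ = 1.8520×0.64279×0.31399 + 0.76604×0.94943×0.96072 = 0.373788 + 0.698733 = 1.072521.
Q̄ = (S_0/π) × [bracket] = (589/π) × 1.072521 = 201.08 W/m².
— Configuration B (ϕ=+52.8°):
cos h₀ = −tan(+52.8°) tan(+18.300°) = -0.4357, h₀ = 2.0216 rad.
Bracket: h₀ sin ϕ sin δ + cos ϕ cos δ sin h₀ = 2.0216×0.79653×0.31399 + 0.60460×0.94943×0.90009 = 0.505607 + 0.516675 = 1.022282.
Q̄ = (S_0/π) × [bracket] = (589/π) × 1.022282 = 191.66 W/m².
Ratio Q̄_A / Q̄_B = 201.08 / 191.66 = 1.049.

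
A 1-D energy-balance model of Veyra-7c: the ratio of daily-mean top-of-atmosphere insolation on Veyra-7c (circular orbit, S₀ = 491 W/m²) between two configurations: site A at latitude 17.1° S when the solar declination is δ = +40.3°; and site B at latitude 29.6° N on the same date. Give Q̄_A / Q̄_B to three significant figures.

— Configuration A (φ=-17.1°):
cos H₀ = −tan(-17.1°) tan(+40.300°) = 0.2609, H₀ = 1.3068 rad.
Bracket: H₀ sin φ sin δ + cos φ cos δ sin H₀ = 1.3068×-0.29404×0.64679 + 0.95579×0.76267×0.96537 = -0.248530 + 0.703709 = 0.455179.
Q̄ = (S₀/π) × [bracket] = (491/π) × 0.455179 = 71.140 W/m².
— Configuration B (φ=+29.6°):
cos H₀ = −tan(+29.6°) tan(+40.300°) = -0.4818, H₀ = 2.0735 rad.
Bracket: H₀ sin φ sin δ + cos φ cos δ sin H₀ = 2.0735×0.49394×0.64679 + 0.86949×0.76267×0.87630 = 0.662432 + 0.581104 = 1.243536.
Q̄ = (S₀/π) × [bracket] = (491/π) × 1.243536 = 194.35 W/m².
Ratio Q̄_A / Q̄_B = 71.140 / 194.35 = 0.3660.

Q̄_A / Q̄_B ≈ 0.366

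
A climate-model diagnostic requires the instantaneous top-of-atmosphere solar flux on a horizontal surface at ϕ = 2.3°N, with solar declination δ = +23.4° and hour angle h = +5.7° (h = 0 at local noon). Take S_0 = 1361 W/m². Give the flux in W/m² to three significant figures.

cos θ_z = sin ϕ sin δ + cos ϕ cos δ cos h = 0.015938 + 0.912481 = 0.928419.
Flux = S_0 · cos θ_z = 1361 × 0.928419 = 1264 W/m².

1.26e+03 W/m²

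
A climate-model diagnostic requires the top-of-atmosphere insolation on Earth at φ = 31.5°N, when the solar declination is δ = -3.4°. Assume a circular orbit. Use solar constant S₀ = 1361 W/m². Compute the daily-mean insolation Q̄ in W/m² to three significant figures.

Q̄ ≈ 348 W/m²

cos H₀ = −tan(+31.5°) tan(-3.400°) = 0.0364, H₀ = 1.5344 rad.
Bracket: H₀ sin φ sin δ + cos φ cos δ sin H₀ = 1.5344×0.52250×-0.05931 + 0.85264×0.99824×0.99934 = -0.047550 + 0.850578 = 0.803028.
Q̄ = (S₀/π) × [bracket] = (1361/π) × 0.803028 = 347.9 W/m².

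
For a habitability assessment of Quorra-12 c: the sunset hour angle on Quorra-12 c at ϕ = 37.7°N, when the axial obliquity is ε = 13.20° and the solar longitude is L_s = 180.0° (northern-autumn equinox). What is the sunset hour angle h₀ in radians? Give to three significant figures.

h₀ = 1.57 rad

Solar declination: sin δ = sin ε · sin L_s = sin 13.20° × sin 180.0° = 0.00000, so δ = +0.000°.
cos h₀ = −tan ϕ · tan δ = −tan(+37.7°) × tan(+0.000°) = -0.0000, so h₀ = 1.5708 rad = 90.00°.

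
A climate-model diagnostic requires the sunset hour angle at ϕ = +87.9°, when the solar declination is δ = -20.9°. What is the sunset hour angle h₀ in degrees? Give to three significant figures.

cos h₀ = −tan ϕ · tan δ = 10.4140 ≥ 1, so the Sun never rises (polar night) and h₀ = 0.

h₀ = 0.00°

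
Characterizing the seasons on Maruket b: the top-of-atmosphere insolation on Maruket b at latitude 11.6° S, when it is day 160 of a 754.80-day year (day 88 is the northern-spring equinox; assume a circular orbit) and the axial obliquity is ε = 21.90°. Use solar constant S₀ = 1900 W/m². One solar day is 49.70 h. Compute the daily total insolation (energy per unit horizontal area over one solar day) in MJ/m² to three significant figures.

Solar longitude: λ_s = 360° × (160 − 88)/754.80 = 34.340°.
sin δ = sin 21.90° × sin 34.340° = 0.21040, so δ = +12.146°.
cos H₀ = −tan(-11.6°) tan(+12.146°) = 0.0442, H₀ = 1.5266 rad.
Bracket: H₀ sin φ sin δ + cos φ cos δ sin H₀ = 1.5266×-0.20108×0.21040 + 0.97958×0.97761×0.99902 = -0.064586 + 0.956709 = 0.892123.
Q̄ = (S₀/π) × [bracket] = (1900/π) × 0.892123 = 539.55 W/m².
Daily total = Q̄ × 49.70 h × 3600 s/h = 539.55 × 49.70 × 3600 / 10⁶ = 96.54 MJ/m².

96.5 MJ/m²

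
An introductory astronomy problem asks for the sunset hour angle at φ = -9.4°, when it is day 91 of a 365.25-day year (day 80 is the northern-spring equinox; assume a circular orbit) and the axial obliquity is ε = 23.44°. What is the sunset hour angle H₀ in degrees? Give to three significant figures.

H₀ = 89.3°

Solar longitude: λ_s = 360° × (91 − 80)/365.25 = 10.842°.
sin δ = sin 23.44° × sin 10.842° = 0.07482, so δ = +4.291°.
cos H₀ = −tan φ · tan δ = −tan(-9.4°) × tan(+4.291°) = 0.0124, so H₀ = 1.5584 rad = 89.29°.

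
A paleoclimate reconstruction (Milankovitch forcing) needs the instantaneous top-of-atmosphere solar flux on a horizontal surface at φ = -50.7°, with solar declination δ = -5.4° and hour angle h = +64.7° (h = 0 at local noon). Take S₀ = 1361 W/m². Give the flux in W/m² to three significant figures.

466 W/m²

cos θ_z = sin φ sin δ + cos φ cos δ cos h = 0.072825 + 0.269479 = 0.342304.
Flux = S₀ · cos θ_z = 1361 × 0.342304 = 465.9 W/m².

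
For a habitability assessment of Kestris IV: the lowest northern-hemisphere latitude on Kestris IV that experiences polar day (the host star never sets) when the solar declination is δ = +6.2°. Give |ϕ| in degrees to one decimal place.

|ϕ| = 83.8°

Polar day requires cos h₀ = −tan ϕ tan δ ≤ −1, i.e. tan ϕ tan δ ≥ 1.
The boundary is |tan ϕ| · |tan δ| = 1, so |ϕ| = 90° − |δ| = 90° − 6.2° = 83.8° in the northern hemisphere.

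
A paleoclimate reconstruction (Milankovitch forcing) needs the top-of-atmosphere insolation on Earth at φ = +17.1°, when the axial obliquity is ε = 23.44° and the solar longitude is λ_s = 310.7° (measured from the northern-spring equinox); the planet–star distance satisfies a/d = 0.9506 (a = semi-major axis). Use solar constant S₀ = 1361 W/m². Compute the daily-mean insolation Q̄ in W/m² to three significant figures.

Solar declination: sin δ = sin ε · sin λ_s = sin 23.44° × sin 310.7° = -0.30158, so δ = -17.552°.
cos H₀ = −tan(+17.1°) tan(-17.552°) = 0.0973, H₀ = 1.4733 rad.
Bracket: H₀ sin φ sin δ + cos φ cos δ sin H₀ = 1.4733×0.29404×-0.30158 + 0.95579×0.95344×0.99525 = -0.130647 + 0.906960 = 0.776313.
Inverse-square distance factor (a/d)² = 0.9506² = 0.903640.
Q̄ = (S₀/π) × 0.903640 × [bracket] = (1361/π) × 0.903640 × 0.776313 = 303.9 W/m².

Q̄ ≈ 304 W/m²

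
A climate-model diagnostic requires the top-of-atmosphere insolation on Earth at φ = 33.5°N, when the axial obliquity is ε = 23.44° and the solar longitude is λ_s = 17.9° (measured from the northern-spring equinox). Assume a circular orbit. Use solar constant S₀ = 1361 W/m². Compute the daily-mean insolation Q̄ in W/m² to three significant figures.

Solar declination: sin δ = sin ε · sin λ_s = sin 23.44° × sin 17.9° = 0.12226, so δ = +7.023°.
cos H₀ = −tan(+33.5°) tan(+7.023°) = -0.0815, H₀ = 1.6524 rad.
Bracket: H₀ sin φ sin δ + cos φ cos δ sin H₀ = 1.6524×0.55194×0.12226 + 0.83389×0.99250×0.99667 = 0.111504 + 0.824880 = 0.936384.
Q̄ = (S₀/π) × [bracket] = (1361/π) × 0.936384 = 405.7 W/m².

Q̄ ≈ 406 W/m²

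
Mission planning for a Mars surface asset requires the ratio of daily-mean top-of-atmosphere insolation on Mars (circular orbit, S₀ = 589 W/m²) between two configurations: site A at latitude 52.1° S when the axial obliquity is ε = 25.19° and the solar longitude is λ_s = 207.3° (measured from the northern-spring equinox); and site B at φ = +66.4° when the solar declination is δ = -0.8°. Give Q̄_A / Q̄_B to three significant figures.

Q̄_A / Q̄_B ≈ 2.27

— Configuration A (φ=-52.1°):
Solar declination: sin δ = sin ε · sin λ_s = sin 25.19° × sin 207.3° = -0.19521, so δ = -11.257°.
cos H₀ = −tan(-52.1°) tan(-11.257°) = -0.2557, H₀ = 1.8293 rad.
Bracket: H₀ sin φ sin δ + cos φ cos δ sin H₀ = 1.8293×-0.78908×-0.19521 + 0.61429×0.98076×0.96676 = 0.281779 + 0.582445 = 0.864224.
Q̄ = (S₀/π) × [bracket] = (589/π) × 0.864224 = 162.03 W/m².
— Configuration B (φ=+66.4°):
cos H₀ = −tan(+66.4°) tan(-0.800°) = 0.0320, H₀ = 1.5388 rad.
Bracket: H₀ sin φ sin δ + cos φ cos δ sin H₀ = 1.5388×0.91636×-0.01396 + 0.40035×0.99990×0.99949 = -0.019685 + 0.400106 = 0.380421.
Q̄ = (S₀/π) × [bracket] = (589/π) × 0.380421 = 71.323 W/m².
Ratio Q̄_A / Q̄_B = 162.03 / 71.323 = 2.272.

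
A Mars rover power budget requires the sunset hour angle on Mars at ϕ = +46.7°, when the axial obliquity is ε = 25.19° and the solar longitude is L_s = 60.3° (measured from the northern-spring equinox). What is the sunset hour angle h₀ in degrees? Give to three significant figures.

Solar declination: sin δ = sin ε · sin L_s = sin 25.19° × sin 60.3° = 0.36971, so δ = +21.698°.
cos h₀ = −tan ϕ · tan δ = −tan(+46.7°) × tan(+21.698°) = -0.4222, so h₀ = 2.0067 rad = 114.98°.

h₀ = 115°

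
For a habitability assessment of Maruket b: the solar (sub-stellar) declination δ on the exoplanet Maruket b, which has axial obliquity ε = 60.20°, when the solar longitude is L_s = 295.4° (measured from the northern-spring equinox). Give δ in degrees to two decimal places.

δ = -51.62°

sin δ = sin ε · sin L_s = sin 60.20° × sin 295.4° = -0.783883.
δ = arcsin(-0.783883) = -51.62°.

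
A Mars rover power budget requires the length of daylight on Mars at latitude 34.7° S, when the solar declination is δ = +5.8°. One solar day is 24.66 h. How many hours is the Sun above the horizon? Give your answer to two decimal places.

cos H₀ = −tan φ · tan δ = −tan(-34.7°) × tan(+5.800°) = 0.0703, so H₀ = 1.5004 rad = 85.97°.
Daylight = 2H₀/(2π) × 24.66 h = (1.5004/π) × 24.66 = 11.78 h.

11.78 h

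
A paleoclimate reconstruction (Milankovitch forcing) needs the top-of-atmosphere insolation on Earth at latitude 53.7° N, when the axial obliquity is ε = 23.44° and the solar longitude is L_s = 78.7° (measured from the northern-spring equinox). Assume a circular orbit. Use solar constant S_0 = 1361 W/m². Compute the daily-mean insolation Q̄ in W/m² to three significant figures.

Solar declination: sin δ = sin ε · sin L_s = sin 23.44° × sin 78.7° = 0.39008, so δ = +22.959°.
cos h₀ = −tan(+53.7°) tan(+22.959°) = -0.5767, h₀ = 2.1855 rad.
Bracket: h₀ sin ϕ sin δ + cos ϕ cos δ sin h₀ = 2.1855×0.80593×0.39008 + 0.59201×0.92078×0.81695 = 0.687071 + 0.445328 = 1.132399.
Q̄ = (S_0/π) × [bracket] = (1361/π) × 1.132399 = 490.6 W/m².

Q̄ ≈ 491 W/m²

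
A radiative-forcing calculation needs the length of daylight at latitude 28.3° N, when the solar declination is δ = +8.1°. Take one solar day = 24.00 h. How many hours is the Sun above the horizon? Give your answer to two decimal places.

cos H₀ = −tan φ · tan δ = −tan(+28.3°) × tan(+8.100°) = -0.0766, so H₀ = 1.6475 rad = 94.39°.
Daylight = 2H₀/(2π) × 24.00 h = (1.6475/π) × 24.00 = 12.59 h.

12.59 h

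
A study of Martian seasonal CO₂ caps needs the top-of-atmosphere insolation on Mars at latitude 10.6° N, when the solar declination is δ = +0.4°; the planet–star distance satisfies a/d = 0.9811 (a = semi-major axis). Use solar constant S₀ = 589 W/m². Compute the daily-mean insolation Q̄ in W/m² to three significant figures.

cos H₀ = −tan(+10.6°) tan(+0.400°) = -0.0013, H₀ = 1.5721 rad.
Bracket: H₀ sin φ sin δ + cos φ cos δ sin H₀ = 1.5721×0.18395×0.00698 + 0.98294×0.99998×1.00000 = 0.002019 + 0.982920 = 0.984939.
Inverse-square distance factor (a/d)² = 0.9811² = 0.962557.
Q̄ = (S₀/π) × 0.962557 × [bracket] = (589/π) × 0.962557 × 0.984939 = 177.7 W/m².

Q̄ ≈ 178 W/m²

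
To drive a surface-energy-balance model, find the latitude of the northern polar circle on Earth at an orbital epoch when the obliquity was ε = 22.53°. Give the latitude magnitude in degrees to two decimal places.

The polar circle is the lowest latitude that experiences at least one full rotation of continuous daylight at the northern-summer solstice; it lies at |φ| = 90° − ε = 90° − 22.53° = 67.47°.

67.47°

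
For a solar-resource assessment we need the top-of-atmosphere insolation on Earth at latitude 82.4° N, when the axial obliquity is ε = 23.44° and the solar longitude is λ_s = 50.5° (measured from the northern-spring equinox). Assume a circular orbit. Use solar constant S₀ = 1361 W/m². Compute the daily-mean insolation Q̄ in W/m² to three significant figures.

Q̄ ≈ 414 W/m²

Solar declination: sin δ = sin ε · sin λ_s = sin 23.44° × sin 50.5° = 0.30694, so δ = +17.875°.
cos H₀ = −tan(+82.4°) tan(+17.875°) = -2.4171 ≤ −1 ⇒ polar day, H₀ = π.
Bracket: H₀ sin φ sin δ + cos φ cos δ sin H₀ = 3.1416×0.99122×0.30694 + 0.13226×0.95173×0.00000 = 0.955816 + 0.000000 = 0.955816.
Q̄ = (S₀/π) × [bracket] = (1361/π) × 0.955816 = 414.1 W/m².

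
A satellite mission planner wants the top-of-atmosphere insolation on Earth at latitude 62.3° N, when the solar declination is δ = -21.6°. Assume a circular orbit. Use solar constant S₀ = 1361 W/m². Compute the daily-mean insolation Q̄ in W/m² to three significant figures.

Q̄ ≈ 21.8 W/m²

cos H₀ = −tan(+62.3°) tan(-21.600°) = 0.7541, H₀ = 0.7165 rad.
Bracket: H₀ sin φ sin δ + cos φ cos δ sin H₀ = 0.7165×0.88539×-0.36812 + 0.46484×0.92978×0.65672 = -0.233529 + 0.283834 = 0.050305.
Q̄ = (S₀/π) × [bracket] = (1361/π) × 0.050305 = 21.79 W/m².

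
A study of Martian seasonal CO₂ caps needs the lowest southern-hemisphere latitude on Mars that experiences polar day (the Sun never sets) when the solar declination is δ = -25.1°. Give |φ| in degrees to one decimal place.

|φ| = 64.9°

Polar day requires cos H₀ = −tan φ tan δ ≤ −1, i.e. tan φ tan δ ≥ 1.
The boundary is |tan φ| · |tan δ| = 1, so |φ| = 90° − |δ| = 90° − 25.1° = 64.9° in the southern hemisphere.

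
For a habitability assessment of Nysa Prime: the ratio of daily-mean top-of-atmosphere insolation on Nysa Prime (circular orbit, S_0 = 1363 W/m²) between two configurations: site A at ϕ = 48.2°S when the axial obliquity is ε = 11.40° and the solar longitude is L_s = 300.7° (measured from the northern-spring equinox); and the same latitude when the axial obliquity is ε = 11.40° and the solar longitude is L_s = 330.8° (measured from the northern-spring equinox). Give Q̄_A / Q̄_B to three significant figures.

— Configuration A (ϕ=-48.2°):
Solar declination: sin δ = sin ε · sin L_s = sin 11.40° × sin 300.7° = -0.16996, so δ = -9.785°.
cos h₀ = −tan(-48.2°) tan(-9.785°) = -0.1929, h₀ = 1.7649 rad.
Bracket: h₀ sin ϕ sin δ + cos ϕ cos δ sin h₀ = 1.7649×-0.74548×-0.16996 + 0.66653×0.98545×0.98122 = 0.223616 + 0.644497 = 0.868113.
Q̄ = (S_0/π) × [bracket] = (1363/π) × 0.868113 = 376.64 W/m².
— Configuration B (ϕ=-48.2°):
Solar declination: sin δ = sin ε · sin L_s = sin 11.40° × sin 330.8° = -0.09643, so δ = -5.534°.
cos h₀ = −tan(-48.2°) tan(-5.534°) = -0.1084, h₀ = 1.6794 rad.
Bracket: h₀ sin ϕ sin δ + cos ϕ cos δ sin h₀ = 1.6794×-0.74548×-0.09643 + 0.66653×0.99534×0.99411 = 0.120726 + 0.659516 = 0.780242.
Q̄ = (S_0/π) × [bracket] = (1363/π) × 0.780242 = 338.51 W/m².
Ratio Q̄_A / Q̄_B = 376.64 / 338.51 = 1.113.

Q̄_A / Q̄_B ≈ 1.11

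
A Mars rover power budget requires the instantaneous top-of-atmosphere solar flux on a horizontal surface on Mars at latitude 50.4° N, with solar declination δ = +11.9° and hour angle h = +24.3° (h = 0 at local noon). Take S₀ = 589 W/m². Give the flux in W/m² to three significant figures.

cos θ_z = sin φ sin δ + cos φ cos δ cos h = 0.158883 + 0.568465 = 0.727348.
Flux = S₀ · cos θ_z = 589 × 0.727348 = 428.4 W/m².

428 W/m²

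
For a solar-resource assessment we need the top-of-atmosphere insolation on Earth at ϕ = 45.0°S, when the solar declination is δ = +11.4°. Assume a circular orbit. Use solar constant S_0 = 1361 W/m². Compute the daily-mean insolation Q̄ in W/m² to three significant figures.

Q̄ ≈ 211 W/m²

cos h₀ = −tan(-45.0°) tan(+11.400°) = 0.2016, h₀ = 1.3678 rad.
Bracket: h₀ sin ϕ sin δ + cos ϕ cos δ sin h₀ = 1.3678×-0.70711×0.19766 + 0.70711×0.98027×0.97946 = -0.191174 + 0.678921 = 0.487747.
Q̄ = (S_0/π) × [bracket] = (1361/π) × 0.487747 = 211.3 W/m².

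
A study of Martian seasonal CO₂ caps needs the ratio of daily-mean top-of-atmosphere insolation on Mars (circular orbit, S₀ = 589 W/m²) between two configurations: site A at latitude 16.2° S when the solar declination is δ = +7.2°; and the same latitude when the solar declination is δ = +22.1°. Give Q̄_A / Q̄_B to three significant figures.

Q̄_A / Q̄_B ≈ 1.23

— Configuration A (φ=-16.2°):
cos H₀ = −tan(-16.2°) tan(+7.200°) = 0.0367, H₀ = 1.5341 rad.
Bracket: H₀ sin φ sin δ + cos φ cos δ sin H₀ = 1.5341×-0.27899×0.12533 + 0.96029×0.99211×0.99933 = -0.053641 + 0.952075 = 0.898434.
Q̄ = (S₀/π) × [bracket] = (589/π) × 0.898434 = 168.44 W/m².
— Configuration B (φ=-16.2°):
cos H₀ = −tan(-16.2°) tan(+22.100°) = 0.1180, H₀ = 1.4526 rad.
Bracket: H₀ sin φ sin δ + cos φ cos δ sin H₀ = 1.4526×-0.27899×0.37622 + 0.96029×0.92653×0.99302 = -0.152467 + 0.883527 = 0.731060.
Q̄ = (S₀/π) × [bracket] = (589/π) × 0.731060 = 137.06 W/m².
Ratio Q̄_A / Q̄_B = 168.44 / 137.06 = 1.229.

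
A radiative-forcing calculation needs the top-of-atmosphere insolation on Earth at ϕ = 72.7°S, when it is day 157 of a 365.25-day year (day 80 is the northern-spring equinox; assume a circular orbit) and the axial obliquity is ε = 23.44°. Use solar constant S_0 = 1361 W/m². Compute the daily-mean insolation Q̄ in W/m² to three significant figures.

Solar longitude: L_s = 360° × (157 − 80)/365.25 = 75.893°.
sin δ = sin 23.44° × sin 75.893° = 0.38579, so δ = +22.693°.
cos h₀ = −tan(-72.7°) tan(+22.693°) = 1.3426 ≥ 1 ⇒ polar night, h₀ = 0 and Q̄ = 0.

Q̄ ≈ 0.00 W/m²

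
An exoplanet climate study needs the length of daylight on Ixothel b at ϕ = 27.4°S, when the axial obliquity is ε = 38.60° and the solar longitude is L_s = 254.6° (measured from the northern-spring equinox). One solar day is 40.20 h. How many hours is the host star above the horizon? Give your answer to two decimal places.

25.23 h

Solar declination: sin δ = sin ε · sin L_s = sin 38.60° × sin 254.6° = -0.60148, so δ = -36.976°.
cos h₀ = −tan ϕ · tan δ = −tan(-27.4°) × tan(-36.976°) = -0.3903, so h₀ = 1.9717 rad = 112.97°.
Daylight = 2h₀/(2π) × 40.20 h = (1.9717/π) × 40.20 = 25.23 h.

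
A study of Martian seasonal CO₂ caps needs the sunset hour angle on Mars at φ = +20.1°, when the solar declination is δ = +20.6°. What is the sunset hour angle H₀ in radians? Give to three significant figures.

H₀ = 1.71 rad

cos H₀ = −tan φ · tan δ = −tan(+20.1°) × tan(+20.600°) = -0.1376, so H₀ = 1.7088 rad = 97.91°.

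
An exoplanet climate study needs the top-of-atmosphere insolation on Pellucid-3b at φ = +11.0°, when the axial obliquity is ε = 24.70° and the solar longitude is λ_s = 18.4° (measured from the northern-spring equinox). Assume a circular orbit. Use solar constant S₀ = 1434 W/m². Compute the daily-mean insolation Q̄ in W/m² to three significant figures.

Q̄ ≈ 462 W/m²

Solar declination: sin δ = sin ε · sin λ_s = sin 24.70° × sin 18.4° = 0.13190, so δ = +7.579°.
cos H₀ = −tan(+11.0°) tan(+7.579°) = -0.0259, H₀ = 1.5967 rad.
Bracket: H₀ sin φ sin δ + cos φ cos δ sin H₀ = 1.5967×0.19081×0.13190 + 0.98163×0.99126×0.99967 = 0.040185 + 0.972729 = 1.012914.
Q̄ = (S₀/π) × [bracket] = (1434/π) × 1.012914 = 462.4 W/m².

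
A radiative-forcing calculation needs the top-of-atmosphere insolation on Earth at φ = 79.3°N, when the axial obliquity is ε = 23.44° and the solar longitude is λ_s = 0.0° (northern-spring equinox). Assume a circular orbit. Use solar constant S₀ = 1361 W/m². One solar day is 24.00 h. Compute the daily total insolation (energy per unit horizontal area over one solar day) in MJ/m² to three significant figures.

6.95 MJ/m²

Solar declination: sin δ = sin ε · sin λ_s = sin 23.44° × sin 0.0° = 0.00000, so δ = +0.000°.
cos H₀ = −tan(+79.3°) tan(+0.000°) = -0.0000, H₀ = 1.5708 rad.
Bracket: H₀ sin φ sin δ + cos φ cos δ sin H₀ = 1.5708×0.98261×0.00000 + 0.18567×1.00000×1.00000 = 0.000000 + 0.185670 = 0.185670.
Q̄ = (S₀/π) × [bracket] = (1361/π) × 0.185670 = 80.436 W/m².
Daily total = Q̄ × 24.00 h × 3600 s/h = 80.436 × 24.00 × 3600 / 10⁶ = 6.950 MJ/m².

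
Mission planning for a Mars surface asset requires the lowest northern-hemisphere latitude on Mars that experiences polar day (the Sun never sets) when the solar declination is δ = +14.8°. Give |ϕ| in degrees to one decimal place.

|ϕ| = 75.2°

Polar day requires cos h₀ = −tan ϕ tan δ ≤ −1, i.e. tan ϕ tan δ ≥ 1.
The boundary is |tan ϕ| · |tan δ| = 1, so |ϕ| = 90° − |δ| = 90° − 14.8° = 75.2° in the northern hemisphere.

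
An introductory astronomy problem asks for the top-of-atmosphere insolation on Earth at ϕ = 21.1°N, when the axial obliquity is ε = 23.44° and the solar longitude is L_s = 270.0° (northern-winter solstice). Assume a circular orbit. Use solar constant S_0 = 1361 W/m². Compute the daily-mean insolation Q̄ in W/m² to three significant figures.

Solar declination: sin δ = sin ε · sin L_s = sin 23.44° × sin 270.0° = -0.39779, so δ = -23.440°.
cos h₀ = −tan(+21.1°) tan(-23.440°) = 0.1673, h₀ = 1.4027 rad.
Bracket: h₀ sin ϕ sin δ + cos ϕ cos δ sin h₀ = 1.4027×0.36000×-0.39779 + 0.93295×0.91748×0.98591 = -0.200873 + 0.843902 = 0.643029.
Q̄ = (S_0/π) × [bracket] = (1361/π) × 0.643029 = 278.6 W/m².

Q̄ ≈ 279 W/m²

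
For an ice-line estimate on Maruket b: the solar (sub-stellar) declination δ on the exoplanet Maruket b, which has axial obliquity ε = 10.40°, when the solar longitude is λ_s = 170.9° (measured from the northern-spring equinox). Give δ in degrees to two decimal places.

δ = +1.64°

sin δ = sin ε · sin λ_s = sin 10.40° × sin 170.9° = 0.028551.
δ = arcsin(0.028551) = +1.64°.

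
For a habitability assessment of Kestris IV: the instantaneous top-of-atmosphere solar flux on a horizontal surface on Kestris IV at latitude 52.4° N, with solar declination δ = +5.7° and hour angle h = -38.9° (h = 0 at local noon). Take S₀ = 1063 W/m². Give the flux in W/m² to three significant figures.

586 W/m²

cos θ_z = sin φ sin δ + cos φ cos δ cos h = 0.078690 + 0.472493 = 0.551183.
Flux = S₀ · cos θ_z = 1063 × 0.551183 = 585.9 W/m².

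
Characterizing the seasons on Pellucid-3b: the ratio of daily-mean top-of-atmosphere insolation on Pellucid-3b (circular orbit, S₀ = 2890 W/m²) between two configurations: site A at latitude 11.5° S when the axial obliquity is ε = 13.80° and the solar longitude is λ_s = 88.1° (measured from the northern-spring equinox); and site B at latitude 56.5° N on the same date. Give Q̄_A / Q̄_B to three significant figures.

— Configuration A (φ=-11.5°):
Solar declination: sin δ = sin ε · sin λ_s = sin 13.80° × sin 88.1° = 0.23840, so δ = +13.792°.
cos H₀ = −tan(-11.5°) tan(+13.792°) = 0.0499, H₀ = 1.5208 rad.
Bracket: H₀ sin φ sin δ + cos φ cos δ sin H₀ = 1.5208×-0.19937×0.23840 + 0.97992×0.97117×0.99875 = -0.072283 + 0.950479 = 0.878196.
Q̄ = (S₀/π) × [bracket] = (2890/π) × 0.878196 = 807.87 W/m².
— Configuration B (φ=+56.5°):
cos H₀ = −tan(+56.5°) tan(+13.792°) = -0.3709, H₀ = 1.9508 rad.
Bracket: H₀ sin φ sin δ + cos φ cos δ sin H₀ = 1.9508×0.83389×0.23840 + 0.55194×0.97117×0.92868 = 0.387818 + 0.497798 = 0.885616.
Q̄ = (S₀/π) × [bracket] = (2890/π) × 0.885616 = 814.69 W/m².
Ratio Q̄_A / Q̄_B = 807.87 / 814.69 = 0.9916.

Q̄_A / Q̄_B ≈ 0.992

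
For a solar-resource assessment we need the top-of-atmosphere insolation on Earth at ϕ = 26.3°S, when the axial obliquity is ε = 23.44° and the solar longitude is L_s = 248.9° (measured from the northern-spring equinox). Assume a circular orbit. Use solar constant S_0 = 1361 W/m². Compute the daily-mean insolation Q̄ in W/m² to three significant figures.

Solar declination: sin δ = sin ε · sin L_s = sin 23.44° × sin 248.9° = -0.37112, so δ = -21.785°.
cos h₀ = −tan(-26.3°) tan(-21.785°) = -0.1975, h₀ = 1.7696 rad.
Bracket: h₀ sin ϕ sin δ + cos ϕ cos δ sin h₀ = 1.7696×-0.44307×-0.37112 + 0.89649×0.92859×0.98030 = 0.290979 + 0.816072 = 1.107051.
Q̄ = (S_0/π) × [bracket] = (1361/π) × 1.107051 = 479.6 W/m².

Q̄ ≈ 480 W/m²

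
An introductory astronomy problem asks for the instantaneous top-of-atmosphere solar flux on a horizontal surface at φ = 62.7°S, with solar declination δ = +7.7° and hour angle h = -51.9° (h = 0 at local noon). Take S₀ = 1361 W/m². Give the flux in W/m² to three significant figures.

cos θ_z = sin φ sin δ + cos φ cos δ cos h = -0.119062 + 0.280451 = 0.161389.
Flux = S₀ · cos θ_z = 1361 × 0.161389 = 219.7 W/m².

220 W/m²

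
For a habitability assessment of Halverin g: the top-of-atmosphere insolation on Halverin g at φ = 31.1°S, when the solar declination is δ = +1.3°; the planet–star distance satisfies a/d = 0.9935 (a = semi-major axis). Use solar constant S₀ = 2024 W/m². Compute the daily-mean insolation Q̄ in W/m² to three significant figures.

cos H₀ = −tan(-31.1°) tan(+1.300°) = 0.0137, H₀ = 1.5571 rad.
Bracket: H₀ sin φ sin δ + cos φ cos δ sin H₀ = 1.5571×-0.51653×0.02269 + 0.85627×0.99974×0.99991 = -0.018249 + 0.855970 = 0.837721.
Inverse-square distance factor (a/d)² = 0.9935² = 0.987042.
Q̄ = (S₀/π) × 0.987042 × [bracket] = (2024/π) × 0.987042 × 0.837721 = 532.7 W/m².

Q̄ ≈ 533 W/m²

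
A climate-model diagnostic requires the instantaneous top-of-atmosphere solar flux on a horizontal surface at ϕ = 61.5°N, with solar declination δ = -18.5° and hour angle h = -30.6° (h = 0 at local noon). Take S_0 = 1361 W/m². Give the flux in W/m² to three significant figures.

151 W/m²

cos θ_z = sin ϕ sin δ + cos ϕ cos δ cos h = -0.278853 + 0.389487 = 0.110634.
Flux = S_0 · cos θ_z = 1361 × 0.110634 = 150.6 W/m².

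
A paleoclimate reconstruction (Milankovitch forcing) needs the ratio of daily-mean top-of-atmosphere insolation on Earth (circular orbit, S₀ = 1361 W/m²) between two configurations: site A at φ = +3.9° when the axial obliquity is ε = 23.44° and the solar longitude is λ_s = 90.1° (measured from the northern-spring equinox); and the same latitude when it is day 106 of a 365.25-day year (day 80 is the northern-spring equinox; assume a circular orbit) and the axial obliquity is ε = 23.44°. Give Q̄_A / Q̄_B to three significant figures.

Q̄_A / Q̄_B ≈ 0.957

— Configuration A (φ=+3.9°):
Solar declination: sin δ = sin ε · sin λ_s = sin 23.44° × sin 90.1° = 0.39779, so δ = +23.440°.
cos H₀ = −tan(+3.9°) tan(+23.440°) = -0.0296, H₀ = 1.6004 rad.
Bracket: H₀ sin φ sin δ + cos φ cos δ sin H₀ = 1.6004×0.06802×0.39779 + 0.99768×0.91748×0.99956 = 0.043303 + 0.914949 = 0.958252.
Q̄ = (S₀/π) × [bracket] = (1361/π) × 0.958252 = 415.13 W/m².
— Configuration B (φ=+3.9°):
Solar longitude: λ_s = 360° × (106 − 80)/365.25 = 25.626°.
sin δ = sin 23.44° × sin 25.626° = 0.17204, so δ = +9.907°.
cos H₀ = −tan(+3.9°) tan(+9.907°) = -0.0119, H₀ = 1.5827 rad.
Bracket: H₀ sin φ sin δ + cos φ cos δ sin H₀ = 1.5827×0.06802×0.17204 + 0.99768×0.98509×0.99993 = 0.018521 + 0.982736 = 1.001257.
Q̄ = (S₀/π) × [bracket] = (1361/π) × 1.001257 = 433.76 W/m².
Ratio Q̄_A / Q̄_B = 415.13 / 433.76 = 0.9570.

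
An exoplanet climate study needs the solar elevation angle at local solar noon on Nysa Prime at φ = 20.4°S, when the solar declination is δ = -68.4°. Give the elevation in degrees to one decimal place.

42.0°

At local noon the hour angle is zero, so the zenith angle equals |φ − δ| = |-20.4° − (-68.400°)| = 48.000°.
Elevation = 90° − 48.000° = 42.0°.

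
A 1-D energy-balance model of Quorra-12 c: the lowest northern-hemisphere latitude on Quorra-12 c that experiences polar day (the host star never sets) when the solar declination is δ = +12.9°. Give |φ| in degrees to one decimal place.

|φ| = 77.1°

Polar day requires cos H₀ = −tan φ tan δ ≤ −1, i.e. tan φ tan δ ≥ 1.
The boundary is |tan φ| · |tan δ| = 1, so |φ| = 90° − |δ| = 90° − 12.9° = 77.1° in the northern hemisphere.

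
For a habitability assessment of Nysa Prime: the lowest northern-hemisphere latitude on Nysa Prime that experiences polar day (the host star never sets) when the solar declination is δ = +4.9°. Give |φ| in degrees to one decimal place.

Polar day requires cos H₀ = −tan φ tan δ ≤ −1, i.e. tan φ tan δ ≥ 1.
The boundary is |tan φ| · |tan δ| = 1, so |φ| = 90° − |δ| = 90° − 4.9° = 85.1° in the northern hemisphere.

|φ| = 85.1°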